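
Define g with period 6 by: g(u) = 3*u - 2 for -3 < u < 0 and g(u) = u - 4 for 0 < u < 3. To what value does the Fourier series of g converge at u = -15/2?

-13/2

u = -15/2 differs from u = -3/2 by -1 full period(s), and the series is 6-periodic.
g is continuous at u = -3/2 with value -13/2, so the series converges to -13/2 there.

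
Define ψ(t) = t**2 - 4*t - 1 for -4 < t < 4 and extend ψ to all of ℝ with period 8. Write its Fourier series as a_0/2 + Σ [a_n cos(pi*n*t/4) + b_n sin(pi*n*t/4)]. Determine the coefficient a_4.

a_4 = 1/4 ∫_{-4}^{4} ψ(t) cos(pi*t) dt.
Integrating by parts twice (tabular method), an antiderivative of (t**2 - 4*t - 1) cos(pi*t) is t**2*sin(pi*t)/pi - 4*t*sin(pi*t)/pi + 2*t*cos(pi*t)/pi**2 - sin(pi*t)/pi - 2*sin(pi*t)/pi**3 - 4*cos(pi*t)/pi**2; evaluating from -4 to 4: ∫_{-4}^{4} (t**2 - 4*t - 1) cos(pi*t) dt = (4/pi**2) - (-12/pi**2) = 16/pi**2.
Hence a_4 = (1/4)·(16/pi**2) = 4/pi**2.

4/pi**2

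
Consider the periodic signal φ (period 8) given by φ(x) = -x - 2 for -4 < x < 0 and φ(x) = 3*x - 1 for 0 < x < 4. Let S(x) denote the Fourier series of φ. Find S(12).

13/2

x = 12 differs from x = -4 by 2 full period(s), and the series is 8-periodic.
At x = -4 the one-sided limits are φ(-4^-) = 11 and φ(-4^+) = 2.
By Dirichlet's theorem the series converges to their average, [(11) + (2)]/2 = 13/2.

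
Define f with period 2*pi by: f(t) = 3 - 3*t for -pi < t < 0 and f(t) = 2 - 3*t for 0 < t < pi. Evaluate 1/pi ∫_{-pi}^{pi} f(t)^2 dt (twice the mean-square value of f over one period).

3*pi + 13 + 6*pi**2

1/pi ∫_{-pi}^{pi} f(t)^2 dt = 1/pi · (pi*(3*pi + 13 + 6*pi**2)) = 3*pi + 13 + 6*pi**2.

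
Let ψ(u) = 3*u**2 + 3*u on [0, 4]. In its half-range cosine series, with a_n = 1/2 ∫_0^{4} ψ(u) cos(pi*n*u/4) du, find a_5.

-48/(5*pi**2)

a_5 = 1/2 ∫_0^{4} (3*u**2 + 3*u) cos(5*pi*u/4) du.
Integrating by parts twice (tabular method), an antiderivative of (3*u**2 + 3*u) cos(5*pi*u/4) is 12*u**2*sin(5*pi*u/4)/(5*pi) + 12*u*sin(5*pi*u/4)/(5*pi) + 96*u*cos(5*pi*u/4)/(25*pi**2) - 384*sin(5*pi*u/4)/(125*pi**3) + 48*cos(5*pi*u/4)/(25*pi**2); evaluating from 0 to 4: ∫_{0}^{4} (3*u**2 + 3*u) cos(5*pi*u/4) du = (-432/(25*pi**2)) - (48/(25*pi**2)) = -96/(5*pi**2).
Hence a_5 = (1/2)·(-96/(5*pi**2)) = -48/(5*pi**2).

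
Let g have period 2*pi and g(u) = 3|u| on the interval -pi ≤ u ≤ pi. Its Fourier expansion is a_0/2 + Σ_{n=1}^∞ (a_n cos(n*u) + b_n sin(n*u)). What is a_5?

a_5 = 1/pi ∫_{-pi}^{pi} g(u) cos(5*u) du.
g is even and cos(5*u) is even, so the integrand is even and a_5 = 2/pi ∫_0^{pi} g(u) cos(5*u) du.
Integrating by parts (boundary term plus one more integral), an antiderivative of (3*u) cos(5*u) is 3*u*sin(5*u)/5 + 3*cos(5*u)/25; evaluating from 0 to pi: ∫_{0}^{pi} (3*u) cos(5*u) du = (-3/25) - (3/25) = -6/25.
Hence a_5 = (2/pi)·(-6/25) = -12/(25*pi).

-12/(25*pi)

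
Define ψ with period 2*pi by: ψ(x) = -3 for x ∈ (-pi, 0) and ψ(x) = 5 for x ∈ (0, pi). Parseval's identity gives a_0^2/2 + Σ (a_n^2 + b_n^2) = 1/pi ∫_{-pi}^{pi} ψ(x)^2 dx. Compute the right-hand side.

1/pi ∫_{-pi}^{pi} ψ(x)^2 dx = 1/pi · (34*pi) = 34.

34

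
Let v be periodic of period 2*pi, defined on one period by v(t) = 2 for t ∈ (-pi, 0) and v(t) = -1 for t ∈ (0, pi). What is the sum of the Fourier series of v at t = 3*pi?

1/2

t = 3*pi differs from t = -pi by 2 full period(s), and the series is 2*pi-periodic.
At t = -pi the one-sided limits are v(-pi^-) = -1 and v(-pi^+) = 2.
By Dirichlet's theorem the series converges to their average, [(-1) + (2)]/2 = 1/2.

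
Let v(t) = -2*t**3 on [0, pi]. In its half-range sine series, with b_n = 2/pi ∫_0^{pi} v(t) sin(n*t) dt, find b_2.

b_2 = 2/pi ∫_0^{pi} (-2*t**3) sin(2*t) dt.
Integrating by parts three times (tabular method), an antiderivative of (-2*t**3) sin(2*t) is t**3*cos(2*t) - 3*t**2*sin(2*t)/2 - 3*t*cos(2*t)/2 + 3*sin(2*t)/4; evaluating from 0 to pi: ∫_{0}^{pi} (-2*t**3) sin(2*t) dt = (pi*(-3/2 + pi**2)) - (0) = pi*(-3/2 + pi**2).
Hence b_2 = (2/pi)·(pi*(-3/2 + pi**2)) = -3 + 2*pi**2.

-3 + 2*pi**2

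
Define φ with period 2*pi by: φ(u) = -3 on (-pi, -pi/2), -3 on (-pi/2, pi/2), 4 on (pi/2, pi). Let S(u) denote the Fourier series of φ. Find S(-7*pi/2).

1/2

u = -7*pi/2 differs from u = pi/2 by -2 full period(s), and the series is 2*pi-periodic.
At u = pi/2 the one-sided limits are φ(pi/2^-) = -3 and φ(pi/2^+) = 4.
By Dirichlet's theorem the series converges to their average, [(-3) + (4)]/2 = 1/2.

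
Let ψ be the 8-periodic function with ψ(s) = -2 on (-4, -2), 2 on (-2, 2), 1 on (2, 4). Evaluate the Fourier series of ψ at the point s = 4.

At s = 4 the one-sided limits are ψ(4^-) = 1 and ψ(4^+) = -2.
By Dirichlet's theorem the series converges to their average, [(1) + (-2)]/2 = -1/2.

-1/2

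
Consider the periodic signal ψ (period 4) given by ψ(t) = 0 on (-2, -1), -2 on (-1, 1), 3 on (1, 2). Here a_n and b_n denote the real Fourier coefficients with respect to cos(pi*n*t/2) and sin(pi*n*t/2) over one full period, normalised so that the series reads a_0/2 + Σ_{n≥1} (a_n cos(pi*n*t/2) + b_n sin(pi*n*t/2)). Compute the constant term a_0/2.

a_0 = 1/2 ∫_{-2}^{2} ψ(t) dt = 1/2 · (-1) = -1/2.
So the constant term a_0/2 = -1/4.

-1/4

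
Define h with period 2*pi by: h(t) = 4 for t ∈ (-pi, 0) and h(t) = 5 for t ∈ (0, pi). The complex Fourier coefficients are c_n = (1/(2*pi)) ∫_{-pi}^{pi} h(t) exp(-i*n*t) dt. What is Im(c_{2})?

Since h is real-valued, Im(c_{2}) = -(1/(2*pi)) ∫_{-pi}^{pi} h(t) sin(2*t) dt = -b_{2}/2.
Split the integral at the breakpoints.
Directly, an antiderivative of (4) sin(2*t) is -2*cos(2*t); evaluating from -pi to 0: ∫_{-pi}^{0} (4) sin(2*t) dt = (-2) - (-2) = 0.
Directly, an antiderivative of (5) sin(2*t) is -5*cos(2*t)/2; evaluating from 0 to pi: ∫_{0}^{pi} (5) sin(2*t) dt = (-5/2) - (-5/2) = 0.
So ∫_{-pi}^{pi} h(t) sin(2*t) dt = 0.
Hence Im(c_{2}) = (-1/(2*pi))·(0) = 0.

0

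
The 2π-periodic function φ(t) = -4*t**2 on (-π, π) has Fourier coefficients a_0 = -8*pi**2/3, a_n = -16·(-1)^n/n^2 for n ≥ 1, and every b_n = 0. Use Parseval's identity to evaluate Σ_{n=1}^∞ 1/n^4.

pi**4/90

Parseval: a_0^2/2 + Σ a_n^2 = (1/π) ∫_{-π}^{π} φ(t)^2 dt = 32*pi**4/5.
Subtract a_0^2/2 = 32*pi**4/9: Σ a_n^2 = 128*pi**4/45.
Since a_n^2 = 256/n^4, Σ 1/n^4 = pi**4/90.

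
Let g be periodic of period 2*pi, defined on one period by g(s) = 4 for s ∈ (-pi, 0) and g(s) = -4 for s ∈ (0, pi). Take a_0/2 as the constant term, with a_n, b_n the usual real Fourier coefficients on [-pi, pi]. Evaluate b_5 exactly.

b_5 = 1/pi ∫_{-pi}^{pi} g(s) sin(5*s) ds.
g is odd and sin(5*s) is odd, so the integrand is even and b_5 = 2/pi ∫_0^{pi} g(s) sin(5*s) ds.
Directly, an antiderivative of (-4) sin(5*s) is 4*cos(5*s)/5; evaluating from 0 to pi: ∫_{0}^{pi} (-4) sin(5*s) ds = (-4/5) - (4/5) = -8/5.
Hence b_5 = (2/pi)·(-8/5) = -16/(5*pi).

-16/(5*pi)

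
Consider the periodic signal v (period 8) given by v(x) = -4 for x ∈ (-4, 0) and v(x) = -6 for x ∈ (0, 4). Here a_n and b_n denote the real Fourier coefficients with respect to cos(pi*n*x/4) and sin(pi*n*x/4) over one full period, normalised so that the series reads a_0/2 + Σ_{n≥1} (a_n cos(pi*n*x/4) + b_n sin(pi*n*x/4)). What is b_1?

b_1 = 1/4 ∫_{-4}^{4} v(x) sin(pi*x/4) dx.
Split the integral at the breakpoints.
Directly, an antiderivative of (-4) sin(pi*x/4) is 16*cos(pi*x/4)/pi; evaluating from -4 to 0: ∫_{-4}^{0} (-4) sin(pi*x/4) dx = (16/pi) - (-16/pi) = 32/pi.
Directly, an antiderivative of (-6) sin(pi*x/4) is 24*cos(pi*x/4)/pi; evaluating from 0 to 4: ∫_{0}^{4} (-6) sin(pi*x/4) dx = (-24/pi) - (24/pi) = -48/pi.
Summing the pieces and multiplying by (1/4) gives b_1 = -4/pi.

-4/pi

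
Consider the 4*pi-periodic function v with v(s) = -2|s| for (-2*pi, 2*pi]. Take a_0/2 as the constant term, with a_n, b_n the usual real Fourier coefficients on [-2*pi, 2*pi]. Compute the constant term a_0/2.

-2*pi

a_0 = (1/(2*pi)) ∫_{-2*pi}^{2*pi} v(s) ds = (1/(2*pi)) · (-8*pi**2) = -4*pi.
So the constant term a_0/2 = -2*pi.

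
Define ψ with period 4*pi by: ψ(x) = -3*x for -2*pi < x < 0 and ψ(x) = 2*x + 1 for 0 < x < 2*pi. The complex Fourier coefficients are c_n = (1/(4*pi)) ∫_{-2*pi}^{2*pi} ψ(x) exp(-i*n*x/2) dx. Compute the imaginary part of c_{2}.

Since ψ is real-valued, Im(c_{2}) = -(1/(4*pi)) ∫_{-2*pi}^{2*pi} ψ(x) sin(x) dx = -b_{2}/2.
Split the integral at the breakpoints.
Integrating by parts (boundary term plus one more integral), an antiderivative of (-3*x) sin(x) is 3*x*cos(x) - 3*sin(x); evaluating from -2*pi to 0: ∫_{-2*pi}^{0} (-3*x) sin(x) dx = (0) - (-6*pi) = 6*pi.
Integrating by parts (boundary term plus one more integral), an antiderivative of (2*x + 1) sin(x) is -2*x*cos(x) + 2*sin(x) - cos(x); evaluating from 0 to 2*pi: ∫_{0}^{2*pi} (2*x + 1) sin(x) dx = (-4*pi - 1) - (-1) = -4*pi.
So ∫_{-2*pi}^{2*pi} ψ(x) sin(x) dx = 2*pi.
Hence Im(c_{2}) = (-1/(4*pi))·(2*pi) = -1/2.

-1/2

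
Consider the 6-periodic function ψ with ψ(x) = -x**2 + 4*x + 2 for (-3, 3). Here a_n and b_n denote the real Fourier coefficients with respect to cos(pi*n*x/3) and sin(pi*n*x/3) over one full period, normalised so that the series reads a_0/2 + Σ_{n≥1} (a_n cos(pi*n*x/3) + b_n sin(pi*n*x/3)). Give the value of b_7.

24/(7*pi)

b_7 = 1/3 ∫_{-3}^{3} ψ(x) sin(7*pi*x/3) dx.
Integrating by parts twice (tabular method), an antiderivative of (-x**2 + 4*x + 2) sin(7*pi*x/3) is 3*x**2*cos(7*pi*x/3)/(7*pi) - 18*x*sin(7*pi*x/3)/(49*pi**2) - 12*x*cos(7*pi*x/3)/(7*pi) + 36*sin(7*pi*x/3)/(49*pi**2) - 6*cos(7*pi*x/3)/(7*pi) - 54*cos(7*pi*x/3)/(343*pi**3); evaluating from -3 to 3: ∫_{-3}^{3} (-x**2 + 4*x + 2) sin(7*pi*x/3) dx = (3*(18 + 245*pi**2)/(343*pi**3)) - (3*(18 - 931*pi**2)/(343*pi**3)) = 72/(7*pi).
Hence b_7 = (1/3)·(72/(7*pi)) = 24/(7*pi).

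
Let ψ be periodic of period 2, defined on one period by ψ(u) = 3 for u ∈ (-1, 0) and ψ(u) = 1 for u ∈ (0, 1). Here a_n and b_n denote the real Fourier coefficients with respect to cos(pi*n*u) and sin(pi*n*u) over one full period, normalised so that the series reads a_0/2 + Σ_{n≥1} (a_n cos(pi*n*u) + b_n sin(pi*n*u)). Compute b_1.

-4/pi

b_1 = ∫_{-1}^{1} ψ(u) sin(pi*u) du.
Split the integral at the breakpoints.
Directly, an antiderivative of (3) sin(pi*u) is -3*cos(pi*u)/pi; evaluating from -1 to 0: ∫_{-1}^{0} (3) sin(pi*u) du = (-3/pi) - (3/pi) = -6/pi.
Directly, an antiderivative of (1) sin(pi*u) is -cos(pi*u)/pi; evaluating from 0 to 1: ∫_{0}^{1} (1) sin(pi*u) du = (1/pi) - (-1/pi) = 2/pi.
Summing the pieces gives b_1 = -4/pi.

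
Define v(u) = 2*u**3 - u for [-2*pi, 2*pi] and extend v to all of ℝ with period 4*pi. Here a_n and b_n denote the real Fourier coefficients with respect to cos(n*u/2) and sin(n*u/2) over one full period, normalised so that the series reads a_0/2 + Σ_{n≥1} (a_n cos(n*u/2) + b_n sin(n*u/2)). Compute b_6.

14/9 - 16*pi**2/3

b_6 = (1/(2*pi)) ∫_{-2*pi}^{2*pi} v(u) sin(3*u) du.
v is odd and sin(3*u) is odd, so the integrand is even and b_6 = 1/pi ∫_0^{2*pi} v(u) sin(3*u) du.
Integrating by parts three times (tabular method), an antiderivative of (2*u**3 - u) sin(3*u) is -2*u**3*cos(3*u)/3 + 2*u**2*sin(3*u)/3 + 7*u*cos(3*u)/9 - 7*sin(3*u)/27; evaluating from 0 to 2*pi: ∫_{0}^{2*pi} (2*u**3 - u) sin(3*u) du = (2*pi*(7 - 24*pi**2)/9) - (0) = 2*pi*(7 - 24*pi**2)/9.
Hence b_6 = (1/pi)·(2*pi*(7 - 24*pi**2)/9) = 14/9 - 16*pi**2/3.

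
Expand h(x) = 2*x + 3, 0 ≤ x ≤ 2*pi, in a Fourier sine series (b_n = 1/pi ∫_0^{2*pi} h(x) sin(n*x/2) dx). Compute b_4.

b_4 = 1/pi ∫_0^{2*pi} (2*x + 3) sin(2*x) dx.
Integrating by parts (boundary term plus one more integral), an antiderivative of (2*x + 3) sin(2*x) is -x*cos(2*x) + sin(2*x)/2 - 3*cos(2*x)/2; evaluating from 0 to 2*pi: ∫_{0}^{2*pi} (2*x + 3) sin(2*x) dx = (-2*pi - 3/2) - (-3/2) = -2*pi.
Hence b_4 = (1/pi)·(-2*pi) = -2.

-2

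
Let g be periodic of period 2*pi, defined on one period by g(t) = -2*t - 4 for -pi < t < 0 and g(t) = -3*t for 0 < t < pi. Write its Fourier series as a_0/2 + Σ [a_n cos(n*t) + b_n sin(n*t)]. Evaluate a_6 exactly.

0

a_6 = 1/pi ∫_{-pi}^{pi} g(t) cos(6*t) dt.
Split the integral at the breakpoints.
Integrating by parts (boundary term plus one more integral), an antiderivative of (-2*t - 4) cos(6*t) is -t*sin(6*t)/3 - 2*sin(6*t)/3 - cos(6*t)/18; evaluating from -pi to 0: ∫_{-pi}^{0} (-2*t - 4) cos(6*t) dt = (-1/18) - (-1/18) = 0.
Integrating by parts (boundary term plus one more integral), an antiderivative of (-3*t) cos(6*t) is -t*sin(6*t)/2 - cos(6*t)/12; evaluating from 0 to pi: ∫_{0}^{pi} (-3*t) cos(6*t) dt = (-1/12) - (-1/12) = 0.
Summing the pieces and multiplying by (1/pi) gives a_6 = 0.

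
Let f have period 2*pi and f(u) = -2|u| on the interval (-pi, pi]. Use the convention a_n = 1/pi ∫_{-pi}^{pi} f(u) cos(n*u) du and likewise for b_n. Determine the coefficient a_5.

8/(25*pi)

a_5 = 1/pi ∫_{-pi}^{pi} f(u) cos(5*u) du.
f is even and cos(5*u) is even, so the integrand is even and a_5 = 2/pi ∫_0^{pi} f(u) cos(5*u) du.
Integrating by parts (boundary term plus one more integral), an antiderivative of (-2*u) cos(5*u) is -2*u*sin(5*u)/5 - 2*cos(5*u)/25; evaluating from 0 to pi: ∫_{0}^{pi} (-2*u) cos(5*u) du = (2/25) - (-2/25) = 4/25.
Hence a_5 = (2/pi)·(4/25) = 8/(25*pi).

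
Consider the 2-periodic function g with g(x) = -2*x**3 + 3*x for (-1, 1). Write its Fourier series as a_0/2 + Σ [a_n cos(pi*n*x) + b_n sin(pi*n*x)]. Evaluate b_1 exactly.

b_1 = ∫_{-1}^{1} g(x) sin(pi*x) dx.
g is odd and sin(pi*x) is odd, so the integrand is even and b_1 = 2 ∫_0^{1} g(x) sin(pi*x) dx.
Integrating by parts three times (tabular method), an antiderivative of (-2*x**3 + 3*x) sin(pi*x) is 2*x**3*cos(pi*x)/pi - 6*x**2*sin(pi*x)/pi**2 - 3*x*cos(pi*x)/pi - 12*x*cos(pi*x)/pi**3 + 12*sin(pi*x)/pi**4 + 3*sin(pi*x)/pi**2; evaluating from 0 to 1: ∫_{0}^{1} (-2*x**3 + 3*x) sin(pi*x) dx = ((pi**2 + 12)/pi**3) - (0) = (pi**2 + 12)/pi**3.
Hence b_1 = 2·((pi**2 + 12)/pi**3) = 2/pi + 24/pi**3.

2/pi + 24/pi**3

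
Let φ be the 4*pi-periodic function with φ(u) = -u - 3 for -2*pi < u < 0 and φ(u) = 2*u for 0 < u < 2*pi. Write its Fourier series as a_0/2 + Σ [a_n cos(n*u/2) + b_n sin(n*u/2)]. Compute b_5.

b_5 = (1/(2*pi)) ∫_{-2*pi}^{2*pi} φ(u) sin(5*u/2) du.
Split the integral at the breakpoints.
Integrating by parts (boundary term plus one more integral), an antiderivative of (-u - 3) sin(5*u/2) is 2*u*cos(5*u/2)/5 - 4*sin(5*u/2)/25 + 6*cos(5*u/2)/5; evaluating from -2*pi to 0: ∫_{-2*pi}^{0} (-u - 3) sin(5*u/2) du = (6/5) - (-6/5 + 4*pi/5) = 12/5 - 4*pi/5.
Integrating by parts (boundary term plus one more integral), an antiderivative of (2*u) sin(5*u/2) is -4*u*cos(5*u/2)/5 + 8*sin(5*u/2)/25; evaluating from 0 to 2*pi: ∫_{0}^{2*pi} (2*u) sin(5*u/2) du = (8*pi/5) - (0) = 8*pi/5.
Summing the pieces and multiplying by (1/(2*pi)) gives b_5 = 2*(3 + pi)/(5*pi).

2*(3 + pi)/(5*pi)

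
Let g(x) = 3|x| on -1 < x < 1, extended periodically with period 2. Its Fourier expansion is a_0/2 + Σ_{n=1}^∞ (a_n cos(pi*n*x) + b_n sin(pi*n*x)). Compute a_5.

-12/(25*pi**2)

a_5 = ∫_{-1}^{1} g(x) cos(5*pi*x) dx.
g is even and cos(5*pi*x) is even, so the integrand is even and a_5 = 2 ∫_0^{1} g(x) cos(5*pi*x) dx.
Integrating by parts (boundary term plus one more integral), an antiderivative of (3*x) cos(5*pi*x) is 3*x*sin(5*pi*x)/(5*pi) + 3*cos(5*pi*x)/(25*pi**2); evaluating from 0 to 1: ∫_{0}^{1} (3*x) cos(5*pi*x) dx = (-3/(25*pi**2)) - (3/(25*pi**2)) = -6/(25*pi**2).
Hence a_5 = 2·(-6/(25*pi**2)) = -12/(25*pi**2).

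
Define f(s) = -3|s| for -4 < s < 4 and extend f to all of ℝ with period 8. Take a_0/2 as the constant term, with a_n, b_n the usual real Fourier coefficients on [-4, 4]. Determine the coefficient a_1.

48/pi**2

a_1 = 1/4 ∫_{-4}^{4} f(s) cos(pi*s/4) ds.
f is even and cos(pi*s/4) is even, so the integrand is even and a_1 = 1/2 ∫_0^{4} f(s) cos(pi*s/4) ds.
Integrating by parts (boundary term plus one more integral), an antiderivative of (-3*s) cos(pi*s/4) is -12*s*sin(pi*s/4)/pi - 48*cos(pi*s/4)/pi**2; evaluating from 0 to 4: ∫_{0}^{4} (-3*s) cos(pi*s/4) ds = (48/pi**2) - (-48/pi**2) = 96/pi**2.
Hence a_1 = (1/2)·(96/pi**2) = 48/pi**2.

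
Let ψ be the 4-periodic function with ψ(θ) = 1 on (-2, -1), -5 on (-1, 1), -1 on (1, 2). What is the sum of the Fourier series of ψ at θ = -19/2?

θ = -19/2 differs from θ = -3/2 by -2 full period(s), and the series is 4-periodic.
ψ is continuous at θ = -3/2 with value 1, so the series converges to 1 there.

1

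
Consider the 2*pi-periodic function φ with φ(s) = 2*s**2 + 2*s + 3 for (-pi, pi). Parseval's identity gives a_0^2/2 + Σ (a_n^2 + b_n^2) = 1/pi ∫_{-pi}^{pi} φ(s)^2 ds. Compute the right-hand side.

18 + 32*pi**2/3 + 8*pi**4/5

1/pi ∫_{-pi}^{pi} φ(s)^2 ds = 1/pi · (2*pi*(135 + 80*pi**2 + 12*pi**4)/15) = 18 + 32*pi**2/3 + 8*pi**4/5.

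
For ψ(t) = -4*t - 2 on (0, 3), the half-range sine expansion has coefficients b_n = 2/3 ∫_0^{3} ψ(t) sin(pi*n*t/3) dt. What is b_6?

b_6 = 2/3 ∫_0^{3} (-4*t - 2) sin(2*pi*t) dt.
Integrating by parts (boundary term plus one more integral), an antiderivative of (-4*t - 2) sin(2*pi*t) is 2*t*cos(2*pi*t)/pi - sin(2*pi*t)/pi**2 + cos(2*pi*t)/pi; evaluating from 0 to 3: ∫_{0}^{3} (-4*t - 2) sin(2*pi*t) dt = (7/pi) - (1/pi) = 6/pi.
Hence b_6 = (2/3)·(6/pi) = 4/pi.

4/pi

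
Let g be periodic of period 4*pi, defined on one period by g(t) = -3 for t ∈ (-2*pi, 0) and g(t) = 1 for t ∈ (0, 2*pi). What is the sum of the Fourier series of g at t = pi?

1

g is continuous at t = pi with value 1, so the series converges to 1 there.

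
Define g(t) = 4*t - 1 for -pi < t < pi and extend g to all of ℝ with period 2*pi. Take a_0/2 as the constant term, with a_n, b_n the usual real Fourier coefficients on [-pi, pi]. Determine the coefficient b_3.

8/3

b_3 = 1/pi ∫_{-pi}^{pi} g(t) sin(3*t) dt.
Integrating by parts (boundary term plus one more integral), an antiderivative of (4*t - 1) sin(3*t) is -4*t*cos(3*t)/3 + 4*sin(3*t)/9 + cos(3*t)/3; evaluating from -pi to pi: ∫_{-pi}^{pi} (4*t - 1) sin(3*t) dt = (-1/3 + 4*pi/3) - (-4*pi/3 - 1/3) = 8*pi/3.
Hence b_3 = (1/pi)·(8*pi/3) = 8/3.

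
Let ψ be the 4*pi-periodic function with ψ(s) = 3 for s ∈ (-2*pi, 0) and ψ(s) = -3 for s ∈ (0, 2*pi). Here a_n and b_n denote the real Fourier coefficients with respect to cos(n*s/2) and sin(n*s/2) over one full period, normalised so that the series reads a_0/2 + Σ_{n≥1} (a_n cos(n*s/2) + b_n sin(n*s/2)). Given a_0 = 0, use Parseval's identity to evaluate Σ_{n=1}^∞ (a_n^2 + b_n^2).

Parseval: a_0^2/2 + Σ_{n≥1} (a_n^2+b_n^2) = (1/(2*pi)) ∫_{-2*pi}^{2*pi} ψ(s)^2 ds = 18.
Subtract a_0^2/2 = 0: Σ (a_n^2+b_n^2) = 18.

18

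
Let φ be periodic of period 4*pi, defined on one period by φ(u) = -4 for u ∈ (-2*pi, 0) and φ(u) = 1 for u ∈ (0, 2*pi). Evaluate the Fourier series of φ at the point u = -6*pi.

u = -6*pi differs from u = 2*pi by -2 full period(s), and the series is 4*pi-periodic.
At u = 2*pi the one-sided limits are φ(2*pi^-) = 1 and φ(2*pi^+) = -4.
By Dirichlet's theorem the series converges to their average, [(1) + (-4)]/2 = -3/2.

-3/2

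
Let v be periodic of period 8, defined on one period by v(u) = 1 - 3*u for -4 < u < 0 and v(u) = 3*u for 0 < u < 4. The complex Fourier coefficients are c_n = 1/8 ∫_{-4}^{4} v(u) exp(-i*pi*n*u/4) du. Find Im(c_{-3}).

Since v is real-valued, Im(c_{-3}) = -1/8 ∫_{-4}^{4} v(u) sin(-3*pi*u/4) du = b_{3}/2.
Split the integral at the breakpoints.
Integrating by parts (boundary term plus one more integral), an antiderivative of (1 - 3*u) sin(-3*pi*u/4) is -4*u*cos(3*pi*u/4)/pi + 16*sin(3*pi*u/4)/(3*pi**2) + 4*cos(3*pi*u/4)/(3*pi); evaluating from -4 to 0: ∫_{-4}^{0} (1 - 3*u) sin(-3*pi*u/4) du = (4/(3*pi)) - (-52/(3*pi)) = 56/(3*pi).
Integrating by parts (boundary term plus one more integral), an antiderivative of (3*u) sin(-3*pi*u/4) is 4*u*cos(3*pi*u/4)/pi - 16*sin(3*pi*u/4)/(3*pi**2); evaluating from 0 to 4: ∫_{0}^{4} (3*u) sin(-3*pi*u/4) du = (-16/pi) - (0) = -16/pi.
So ∫_{-4}^{4} v(u) sin(-3*pi*u/4) du = 8/(3*pi).
Hence Im(c_{-3}) = (-1/8)·(8/(3*pi)) = -1/(3*pi).

-1/(3*pi)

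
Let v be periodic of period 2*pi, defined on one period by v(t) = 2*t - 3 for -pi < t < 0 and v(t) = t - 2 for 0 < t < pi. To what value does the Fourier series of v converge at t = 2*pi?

-5/2

t = 2*pi differs from t = 0 by 1 full period(s), and the series is 2*pi-periodic.
At t = 0 the one-sided limits are v(0^-) = -3 and v(0^+) = -2.
By Dirichlet's theorem the series converges to their average, [(-3) + (-2)]/2 = -5/2.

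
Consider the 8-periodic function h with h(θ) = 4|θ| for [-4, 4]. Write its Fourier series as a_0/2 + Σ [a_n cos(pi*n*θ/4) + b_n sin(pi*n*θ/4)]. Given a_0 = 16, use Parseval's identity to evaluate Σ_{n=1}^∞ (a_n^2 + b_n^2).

128/3

Parseval: a_0^2/2 + Σ_{n≥1} (a_n^2+b_n^2) = 1/4 ∫_{-4}^{4} h(θ)^2 dθ = 512/3.
Subtract a_0^2/2 = 128: Σ (a_n^2+b_n^2) = 128/3.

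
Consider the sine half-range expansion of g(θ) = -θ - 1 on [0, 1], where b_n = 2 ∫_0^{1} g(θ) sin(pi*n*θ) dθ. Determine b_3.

-2/pi

b_3 = 2 ∫_0^{1} (-θ - 1) sin(3*pi*θ) dθ.
Integrating by parts (boundary term plus one more integral), an antiderivative of (-θ - 1) sin(3*pi*θ) is θ*cos(3*pi*θ)/(3*pi) - sin(3*pi*θ)/(9*pi**2) + cos(3*pi*θ)/(3*pi); evaluating from 0 to 1: ∫_{0}^{1} (-θ - 1) sin(3*pi*θ) dθ = (-2/(3*pi)) - (1/(3*pi)) = -1/pi.
Hence b_3 = 2·(-1/pi) = -2/pi.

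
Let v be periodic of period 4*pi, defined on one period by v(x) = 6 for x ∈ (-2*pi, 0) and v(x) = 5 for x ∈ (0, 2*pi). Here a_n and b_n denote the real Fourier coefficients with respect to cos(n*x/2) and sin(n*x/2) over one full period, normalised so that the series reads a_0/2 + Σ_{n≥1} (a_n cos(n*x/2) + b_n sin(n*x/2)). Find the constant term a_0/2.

a_0 = (1/(2*pi)) ∫_{-2*pi}^{2*pi} v(x) dx = (1/(2*pi)) · (22*pi) = 11.
So the constant term a_0/2 = 11/2.

11/2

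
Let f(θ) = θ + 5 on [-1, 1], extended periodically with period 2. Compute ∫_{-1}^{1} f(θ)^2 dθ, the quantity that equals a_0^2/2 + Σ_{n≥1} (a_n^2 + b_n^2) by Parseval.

∫_{-1}^{1} f(θ)^2 dθ = 152/3.

152/3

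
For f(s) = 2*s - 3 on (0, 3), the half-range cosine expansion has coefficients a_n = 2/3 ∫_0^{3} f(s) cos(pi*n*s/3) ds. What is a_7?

-24/(49*pi**2)

a_7 = 2/3 ∫_0^{3} (2*s - 3) cos(7*pi*s/3) ds.
Integrating by parts (boundary term plus one more integral), an antiderivative of (2*s - 3) cos(7*pi*s/3) is 6*s*sin(7*pi*s/3)/(7*pi) - 9*sin(7*pi*s/3)/(7*pi) + 18*cos(7*pi*s/3)/(49*pi**2); evaluating from 0 to 3: ∫_{0}^{3} (2*s - 3) cos(7*pi*s/3) ds = (-18/(49*pi**2)) - (18/(49*pi**2)) = -36/(49*pi**2).
Hence a_7 = (2/3)·(-36/(49*pi**2)) = -24/(49*pi**2).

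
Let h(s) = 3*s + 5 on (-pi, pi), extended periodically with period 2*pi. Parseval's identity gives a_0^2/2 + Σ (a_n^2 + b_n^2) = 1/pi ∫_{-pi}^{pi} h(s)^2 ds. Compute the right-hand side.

1/pi ∫_{-pi}^{pi} h(s)^2 ds = 1/pi · (50*pi + 6*pi**3) = 50 + 6*pi**2.

50 + 6*pi**2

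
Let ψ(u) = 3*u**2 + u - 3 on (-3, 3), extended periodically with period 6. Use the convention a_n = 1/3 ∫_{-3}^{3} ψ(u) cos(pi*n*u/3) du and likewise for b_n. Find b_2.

-3/pi

b_2 = 1/3 ∫_{-3}^{3} ψ(u) sin(2*pi*u/3) du.
Integrating by parts twice (tabular method), an antiderivative of (3*u**2 + u - 3) sin(2*pi*u/3) is -9*u**2*cos(2*pi*u/3)/(2*pi) + 27*u*sin(2*pi*u/3)/(2*pi**2) - 3*u*cos(2*pi*u/3)/(2*pi) + 9*sin(2*pi*u/3)/(4*pi**2) + 81*cos(2*pi*u/3)/(4*pi**3) + 9*cos(2*pi*u/3)/(2*pi); evaluating from -3 to 3: ∫_{-3}^{3} (3*u**2 + u - 3) sin(2*pi*u/3) du = (81*(1 - 2*pi**2)/(4*pi**3)) - (9*(9 - 14*pi**2)/(4*pi**3)) = -9/pi.
Hence b_2 = (1/3)·(-9/pi) = -3/pi.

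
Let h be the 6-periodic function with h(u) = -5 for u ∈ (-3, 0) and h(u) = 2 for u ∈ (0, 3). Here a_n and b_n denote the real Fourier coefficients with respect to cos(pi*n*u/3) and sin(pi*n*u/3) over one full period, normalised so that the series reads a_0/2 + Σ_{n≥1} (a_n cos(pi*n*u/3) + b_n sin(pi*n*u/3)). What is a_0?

a_0 = 1/3 ∫_{-3}^{3} h(u) du = 1/3 · (-9) = -3.

-3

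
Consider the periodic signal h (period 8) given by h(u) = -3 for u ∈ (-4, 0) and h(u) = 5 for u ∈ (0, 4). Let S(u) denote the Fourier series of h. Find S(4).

At u = 4 the one-sided limits are h(4^-) = 5 and h(4^+) = -3.
By Dirichlet's theorem the series converges to their average, [(5) + (-3)]/2 = 1.

1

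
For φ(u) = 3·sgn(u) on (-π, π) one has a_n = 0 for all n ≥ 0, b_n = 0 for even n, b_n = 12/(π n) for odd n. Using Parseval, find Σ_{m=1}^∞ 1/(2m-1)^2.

pi**2/8

Parseval: Σ b_n^2 = (1/π) ∫_{-π}^{π} φ(u)^2 du = 18.
Only odd n contribute, with b_n^2 = 144/(π^2 n^2), so Σ_{m≥1} 1/(2m-1)^2 = π^2·(18)/144 = pi**2/8.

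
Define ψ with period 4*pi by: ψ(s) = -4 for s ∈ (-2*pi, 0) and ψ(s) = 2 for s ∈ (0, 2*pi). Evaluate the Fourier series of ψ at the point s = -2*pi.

-1

At s = -2*pi the one-sided limits are ψ(-2*pi^-) = 2 and ψ(-2*pi^+) = -4.
By Dirichlet's theorem the series converges to their average, [(2) + (-4)]/2 = -1.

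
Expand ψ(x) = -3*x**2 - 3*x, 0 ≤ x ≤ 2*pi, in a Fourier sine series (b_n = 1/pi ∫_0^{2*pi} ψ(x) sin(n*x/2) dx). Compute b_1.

-24*pi - 12 + 96/pi

b_1 = 1/pi ∫_0^{2*pi} (-3*x**2 - 3*x) sin(x/2) dx.
Integrating by parts twice (tabular method), an antiderivative of (-3*x**2 - 3*x) sin(x/2) is 6*x**2*cos(x/2) - 24*x*sin(x/2) + 6*x*cos(x/2) - 12*sin(x/2) - 48*cos(x/2); evaluating from 0 to 2*pi: ∫_{0}^{2*pi} (-3*x**2 - 3*x) sin(x/2) dx = (-24*pi**2 - 12*pi + 48) - (-48) = -24*pi**2 - 12*pi + 96.
Hence b_1 = (1/pi)·(-24*pi**2 - 12*pi + 96) = -24*pi - 12 + 96/pi.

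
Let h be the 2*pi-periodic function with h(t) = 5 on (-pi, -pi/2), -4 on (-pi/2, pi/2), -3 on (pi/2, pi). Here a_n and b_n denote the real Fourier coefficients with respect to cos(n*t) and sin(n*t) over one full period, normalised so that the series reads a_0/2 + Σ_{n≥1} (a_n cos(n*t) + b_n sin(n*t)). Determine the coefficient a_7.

10/(7*pi)

a_7 = 1/pi ∫_{-pi}^{pi} h(t) cos(7*t) dt.
Split the integral at the breakpoints.
Directly, an antiderivative of (5) cos(7*t) is 5*sin(7*t)/7; evaluating from -pi to -pi/2: ∫_{-pi}^{-pi/2} (5) cos(7*t) dt = (5/7) - (0) = 5/7.
Directly, an antiderivative of (-4) cos(7*t) is -4*sin(7*t)/7; evaluating from -pi/2 to pi/2: ∫_{-pi/2}^{pi/2} (-4) cos(7*t) dt = (4/7) - (-4/7) = 8/7.
Directly, an antiderivative of (-3) cos(7*t) is -3*sin(7*t)/7; evaluating from pi/2 to pi: ∫_{pi/2}^{pi} (-3) cos(7*t) dt = (0) - (3/7) = -3/7.
Summing the pieces and multiplying by (1/pi) gives a_7 = 10/(7*pi).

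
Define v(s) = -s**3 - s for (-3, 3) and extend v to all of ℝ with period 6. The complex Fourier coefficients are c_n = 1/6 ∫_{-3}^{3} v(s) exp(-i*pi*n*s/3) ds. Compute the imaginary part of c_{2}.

Since v is real-valued, Im(c_{2}) = -1/6 ∫_{-3}^{3} v(s) sin(2*pi*s/3) ds = -b_{2}/2.
v is odd and sin(2*pi*s/3) is odd, so the integrand is even: ∫_{-3}^{3} v(s) sin(2*pi*s/3) ds = 2∫_0^{3} v(s) sin(2*pi*s/3) ds.
Integrating by parts three times (tabular method), an antiderivative of (-s**3 - s) sin(2*pi*s/3) is 3*s**3*cos(2*pi*s/3)/(2*pi) - 27*s**2*sin(2*pi*s/3)/(4*pi**2) - 81*s*cos(2*pi*s/3)/(4*pi**3) + 3*s*cos(2*pi*s/3)/(2*pi) - 9*sin(2*pi*s/3)/(4*pi**2) + 243*sin(2*pi*s/3)/(8*pi**4); evaluating from 0 to 3: ∫_{0}^{3} (-s**3 - s) sin(2*pi*s/3) ds = (-243/(4*pi**3) + 45/pi) - (0) = -243/(4*pi**3) + 45/pi.
So ∫_{-3}^{3} v(s) sin(2*pi*s/3) ds = -243/(2*pi**3) + 90/pi.
Hence Im(c_{2}) = (-1/6)·(-243/(2*pi**3) + 90/pi) = -15/pi + 81/(4*pi**3).

-15/pi + 81/(4*pi**3)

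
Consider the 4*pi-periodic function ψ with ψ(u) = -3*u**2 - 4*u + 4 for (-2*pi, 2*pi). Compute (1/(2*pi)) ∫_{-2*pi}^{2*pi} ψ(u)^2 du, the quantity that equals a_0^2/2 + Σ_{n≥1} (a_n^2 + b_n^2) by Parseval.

(1/(2*pi)) ∫_{-2*pi}^{2*pi} ψ(u)^2 du = (1/(2*pi)) · (64*pi*(-10*pi**2 + 15 + 27*pi**4)/15) = -64*pi**2/3 + 32 + 288*pi**4/5.

-64*pi**2/3 + 32 + 288*pi**4/5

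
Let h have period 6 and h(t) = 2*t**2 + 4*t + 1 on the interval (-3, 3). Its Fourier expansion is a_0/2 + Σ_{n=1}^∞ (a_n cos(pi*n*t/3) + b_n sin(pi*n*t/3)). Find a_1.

a_1 = 1/3 ∫_{-3}^{3} h(t) cos(pi*t/3) dt.
Integrating by parts twice (tabular method), an antiderivative of (2*t**2 + 4*t + 1) cos(pi*t/3) is 6*t**2*sin(pi*t/3)/pi + 12*t*sin(pi*t/3)/pi + 36*t*cos(pi*t/3)/pi**2 - 108*sin(pi*t/3)/pi**3 + 3*sin(pi*t/3)/pi + 36*cos(pi*t/3)/pi**2; evaluating from -3 to 3: ∫_{-3}^{3} (2*t**2 + 4*t + 1) cos(pi*t/3) dt = (-144/pi**2) - (72/pi**2) = -216/pi**2.
Hence a_1 = (1/3)·(-216/pi**2) = -72/pi**2.

-72/pi**2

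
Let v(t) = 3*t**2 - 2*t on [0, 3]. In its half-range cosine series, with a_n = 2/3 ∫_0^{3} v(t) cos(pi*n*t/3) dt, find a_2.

a_2 = 2/3 ∫_0^{3} (3*t**2 - 2*t) cos(2*pi*t/3) dt.
Integrating by parts twice (tabular method), an antiderivative of (3*t**2 - 2*t) cos(2*pi*t/3) is 9*t**2*sin(2*pi*t/3)/(2*pi) - 3*t*sin(2*pi*t/3)/pi + 27*t*cos(2*pi*t/3)/(2*pi**2) - 81*sin(2*pi*t/3)/(4*pi**3) - 9*cos(2*pi*t/3)/(2*pi**2); evaluating from 0 to 3: ∫_{0}^{3} (3*t**2 - 2*t) cos(2*pi*t/3) dt = (36/pi**2) - (-9/(2*pi**2)) = 81/(2*pi**2).
Hence a_2 = (2/3)·(81/(2*pi**2)) = 27/pi**2.

27/pi**2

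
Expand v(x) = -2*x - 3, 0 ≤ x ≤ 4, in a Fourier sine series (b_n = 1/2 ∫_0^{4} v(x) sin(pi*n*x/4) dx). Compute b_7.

-4/pi

b_7 = 1/2 ∫_0^{4} (-2*x - 3) sin(7*pi*x/4) dx.
Integrating by parts (boundary term plus one more integral), an antiderivative of (-2*x - 3) sin(7*pi*x/4) is 8*x*cos(7*pi*x/4)/(7*pi) - 32*sin(7*pi*x/4)/(49*pi**2) + 12*cos(7*pi*x/4)/(7*pi); evaluating from 0 to 4: ∫_{0}^{4} (-2*x - 3) sin(7*pi*x/4) dx = (-44/(7*pi)) - (12/(7*pi)) = -8/pi.
Hence b_7 = (1/2)·(-8/pi) = -4/pi.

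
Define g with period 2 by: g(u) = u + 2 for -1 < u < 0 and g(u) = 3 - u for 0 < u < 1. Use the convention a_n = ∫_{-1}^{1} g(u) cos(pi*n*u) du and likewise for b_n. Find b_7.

b_7 = ∫_{-1}^{1} g(u) sin(7*pi*u) du.
Split the integral at the breakpoints.
Integrating by parts (boundary term plus one more integral), an antiderivative of (u + 2) sin(7*pi*u) is -u*cos(7*pi*u)/(7*pi) + sin(7*pi*u)/(49*pi**2) - 2*cos(7*pi*u)/(7*pi); evaluating from -1 to 0: ∫_{-1}^{0} (u + 2) sin(7*pi*u) du = (-2/(7*pi)) - (1/(7*pi)) = -3/(7*pi).
Integrating by parts (boundary term plus one more integral), an antiderivative of (3 - u) sin(7*pi*u) is u*cos(7*pi*u)/(7*pi) - sin(7*pi*u)/(49*pi**2) - 3*cos(7*pi*u)/(7*pi); evaluating from 0 to 1: ∫_{0}^{1} (3 - u) sin(7*pi*u) du = (2/(7*pi)) - (-3/(7*pi)) = 5/(7*pi).
Summing the pieces gives b_7 = 2/(7*pi).

2/(7*pi)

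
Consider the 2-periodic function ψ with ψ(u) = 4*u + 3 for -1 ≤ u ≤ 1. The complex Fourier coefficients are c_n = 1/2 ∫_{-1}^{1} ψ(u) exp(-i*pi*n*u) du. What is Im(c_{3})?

Since ψ is real-valued, Im(c_{3}) = -1/2 ∫_{-1}^{1} ψ(u) sin(3*pi*u) du = -b_{3}/2.
Integrating by parts (boundary term plus one more integral), an antiderivative of (4*u + 3) sin(3*pi*u) is -4*u*cos(3*pi*u)/(3*pi) + 4*sin(3*pi*u)/(9*pi**2) - cos(3*pi*u)/pi; evaluating from -1 to 1: ∫_{-1}^{1} (4*u + 3) sin(3*pi*u) du = (7/(3*pi)) - (-1/(3*pi)) = 8/(3*pi).
Hence Im(c_{3}) = (-1/2)·(8/(3*pi)) = -4/(3*pi).

-4/(3*pi)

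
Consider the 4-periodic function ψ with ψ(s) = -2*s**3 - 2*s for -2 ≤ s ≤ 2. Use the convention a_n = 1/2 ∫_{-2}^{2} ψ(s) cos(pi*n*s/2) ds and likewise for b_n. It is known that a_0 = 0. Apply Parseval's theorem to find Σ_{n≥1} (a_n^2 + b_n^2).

14176/105

Parseval: a_0^2/2 + Σ_{n≥1} (a_n^2+b_n^2) = 1/2 ∫_{-2}^{2} ψ(s)^2 ds = 14176/105.
Subtract a_0^2/2 = 0: Σ (a_n^2+b_n^2) = 14176/105.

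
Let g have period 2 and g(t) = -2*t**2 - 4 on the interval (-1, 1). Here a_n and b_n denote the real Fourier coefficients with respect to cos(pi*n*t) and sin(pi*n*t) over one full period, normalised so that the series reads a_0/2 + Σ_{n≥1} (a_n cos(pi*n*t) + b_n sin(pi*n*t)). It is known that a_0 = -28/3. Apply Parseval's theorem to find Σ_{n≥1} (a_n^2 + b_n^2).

32/45

Parseval: a_0^2/2 + Σ_{n≥1} (a_n^2+b_n^2) = ∫_{-1}^{1} g(t)^2 dt = 664/15.
Subtract a_0^2/2 = 392/9: Σ (a_n^2+b_n^2) = 32/45.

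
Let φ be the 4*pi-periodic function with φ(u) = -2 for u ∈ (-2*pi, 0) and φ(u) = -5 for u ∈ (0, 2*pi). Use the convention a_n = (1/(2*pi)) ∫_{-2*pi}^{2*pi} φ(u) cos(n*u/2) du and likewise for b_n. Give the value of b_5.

-6/(5*pi)

b_5 = (1/(2*pi)) ∫_{-2*pi}^{2*pi} φ(u) sin(5*u/2) du.
Split the integral at the breakpoints.
Directly, an antiderivative of (-2) sin(5*u/2) is 4*cos(5*u/2)/5; evaluating from -2*pi to 0: ∫_{-2*pi}^{0} (-2) sin(5*u/2) du = (4/5) - (-4/5) = 8/5.
Directly, an antiderivative of (-5) sin(5*u/2) is 2*cos(5*u/2); evaluating from 0 to 2*pi: ∫_{0}^{2*pi} (-5) sin(5*u/2) du = (-2) - (2) = -4.
Summing the pieces and multiplying by (1/(2*pi)) gives b_5 = -6/(5*pi).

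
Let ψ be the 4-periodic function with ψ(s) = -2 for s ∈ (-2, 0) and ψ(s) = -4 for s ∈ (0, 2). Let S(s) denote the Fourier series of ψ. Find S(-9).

s = -9 differs from s = -1 by -2 full period(s), and the series is 4-periodic.
ψ is continuous at s = -1 with value -2, so the series converges to -2 there.

-2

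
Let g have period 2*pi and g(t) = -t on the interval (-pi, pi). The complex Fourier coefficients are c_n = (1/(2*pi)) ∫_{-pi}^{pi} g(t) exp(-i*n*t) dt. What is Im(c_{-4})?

1/4

Since g is real-valued, Im(c_{-4}) = -(1/(2*pi)) ∫_{-pi}^{pi} g(t) sin(-4*t) dt = b_{4}/2.
g is odd and sin(-4*t) is odd, so the integrand is even: ∫_{-pi}^{pi} g(t) sin(-4*t) dt = 2∫_0^{pi} g(t) sin(-4*t) dt.
Integrating by parts (boundary term plus one more integral), an antiderivative of (-t) sin(-4*t) is -t*cos(4*t)/4 + sin(4*t)/16; evaluating from 0 to pi: ∫_{0}^{pi} (-t) sin(-4*t) dt = (-pi/4) - (0) = -pi/4.
So ∫_{-pi}^{pi} g(t) sin(-4*t) dt = -pi/2.
Hence Im(c_{-4}) = (-1/(2*pi))·(-pi/2) = 1/4.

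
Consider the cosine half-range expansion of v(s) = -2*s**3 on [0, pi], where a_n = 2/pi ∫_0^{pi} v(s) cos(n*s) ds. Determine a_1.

-48/pi + 12*pi

a_1 = 2/pi ∫_0^{pi} (-2*s**3) cos(s) ds.
Integrating by parts three times (tabular method), an antiderivative of (-2*s**3) cos(s) is -2*s**3*sin(s) - 6*s**2*cos(s) + 12*s*sin(s) + 12*cos(s); evaluating from 0 to pi: ∫_{0}^{pi} (-2*s**3) cos(s) ds = (-12 + 6*pi**2) - (12) = -24 + 6*pi**2.
Hence a_1 = (2/pi)·(-24 + 6*pi**2) = -48/pi + 12*pi.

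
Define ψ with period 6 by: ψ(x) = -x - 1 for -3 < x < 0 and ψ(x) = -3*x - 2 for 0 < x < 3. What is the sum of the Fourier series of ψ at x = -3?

-9/2

x = -3 differs from x = 3 by -1 full period(s), and the series is 6-periodic.
At x = 3 the one-sided limits are ψ(3^-) = -11 and ψ(3^+) = 2.
By Dirichlet's theorem the series converges to their average, [(-11) + (2)]/2 = -9/2.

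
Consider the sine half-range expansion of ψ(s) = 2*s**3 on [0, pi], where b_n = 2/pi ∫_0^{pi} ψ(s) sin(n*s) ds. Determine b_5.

b_5 = 2/pi ∫_0^{pi} (2*s**3) sin(5*s) ds.
Integrating by parts three times (tabular method), an antiderivative of (2*s**3) sin(5*s) is -2*s**3*cos(5*s)/5 + 6*s**2*sin(5*s)/25 + 12*s*cos(5*s)/125 - 12*sin(5*s)/625; evaluating from 0 to pi: ∫_{0}^{pi} (2*s**3) sin(5*s) ds = (2*pi*(-6 + 25*pi**2)/125) - (0) = 2*pi*(-6 + 25*pi**2)/125.
Hence b_5 = (2/pi)·(2*pi*(-6 + 25*pi**2)/125) = -24/125 + 4*pi**2/5.

-24/125 + 4*pi**2/5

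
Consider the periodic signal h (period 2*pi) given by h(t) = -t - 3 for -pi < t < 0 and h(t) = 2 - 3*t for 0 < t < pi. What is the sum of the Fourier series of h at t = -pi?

-pi - 1/2

At t = -pi the one-sided limits are h(-pi^-) = 2 - 3*pi and h(-pi^+) = -3 + pi.
By Dirichlet's theorem the series converges to their average, [(2 - 3*pi) + (-3 + pi)]/2 = -pi - 1/2.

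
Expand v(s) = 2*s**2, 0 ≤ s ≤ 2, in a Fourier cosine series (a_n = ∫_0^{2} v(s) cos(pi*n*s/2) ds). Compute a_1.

a_1 = ∫_0^{2} (2*s**2) cos(pi*s/2) ds.
Integrating by parts twice (tabular method), an antiderivative of (2*s**2) cos(pi*s/2) is 4*s**2*sin(pi*s/2)/pi + 16*s*cos(pi*s/2)/pi**2 - 32*sin(pi*s/2)/pi**3; evaluating from 0 to 2: ∫_{0}^{2} (2*s**2) cos(pi*s/2) ds = (-32/pi**2) - (0) = -32/pi**2.
Hence a_1 = -32/pi**2.

-32/pi**2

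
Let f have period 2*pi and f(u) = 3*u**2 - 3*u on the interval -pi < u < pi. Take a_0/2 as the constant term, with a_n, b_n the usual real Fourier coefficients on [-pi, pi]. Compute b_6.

b_6 = 1/pi ∫_{-pi}^{pi} f(u) sin(6*u) du.
Integrating by parts twice (tabular method), an antiderivative of (3*u**2 - 3*u) sin(6*u) is -u**2*cos(6*u)/2 + u*sin(6*u)/6 + u*cos(6*u)/2 - sin(6*u)/12 + cos(6*u)/36; evaluating from -pi to pi: ∫_{-pi}^{pi} (3*u**2 - 3*u) sin(6*u) du = (-pi**2/2 + 1/36 + pi/2) - (-pi**2/2 - pi/2 + 1/36) = pi.
Hence b_6 = (1/pi)·(pi) = 1.

1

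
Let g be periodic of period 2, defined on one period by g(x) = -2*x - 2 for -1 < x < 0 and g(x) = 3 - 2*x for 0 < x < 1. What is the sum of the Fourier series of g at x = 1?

1/2

At x = 1 the one-sided limits are g(1^-) = 1 and g(1^+) = 0.
By Dirichlet's theorem the series converges to their average, [(1) + (0)]/2 = 1/2.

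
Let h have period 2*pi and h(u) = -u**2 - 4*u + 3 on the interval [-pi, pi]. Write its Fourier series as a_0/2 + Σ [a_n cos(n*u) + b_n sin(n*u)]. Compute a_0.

a_0 = 1/pi ∫_{-pi}^{pi} h(u) du = 1/pi · (2*pi*(9 - pi**2)/3) = 6 - 2*pi**2/3.

6 - 2*pi**2/3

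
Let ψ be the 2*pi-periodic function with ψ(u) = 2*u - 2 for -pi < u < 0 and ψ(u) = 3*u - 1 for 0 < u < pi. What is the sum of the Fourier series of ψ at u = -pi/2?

ψ is continuous at u = -pi/2 with value -pi - 2, so the series converges to -pi - 2 there.

-pi - 2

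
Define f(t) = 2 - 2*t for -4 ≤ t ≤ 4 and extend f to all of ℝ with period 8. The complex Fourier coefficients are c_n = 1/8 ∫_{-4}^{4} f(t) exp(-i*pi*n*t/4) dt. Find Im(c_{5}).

Since f is real-valued, Im(c_{5}) = -1/8 ∫_{-4}^{4} f(t) sin(5*pi*t/4) dt = -b_{5}/2.
Integrating by parts (boundary term plus one more integral), an antiderivative of (2 - 2*t) sin(5*pi*t/4) is 8*t*cos(5*pi*t/4)/(5*pi) - 32*sin(5*pi*t/4)/(25*pi**2) - 8*cos(5*pi*t/4)/(5*pi); evaluating from -4 to 4: ∫_{-4}^{4} (2 - 2*t) sin(5*pi*t/4) dt = (-24/(5*pi)) - (8/pi) = -64/(5*pi).
Hence Im(c_{5}) = (-1/8)·(-64/(5*pi)) = 8/(5*pi).

8/(5*pi)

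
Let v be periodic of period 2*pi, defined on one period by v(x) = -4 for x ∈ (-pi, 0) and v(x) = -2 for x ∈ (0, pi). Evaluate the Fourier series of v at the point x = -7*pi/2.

-2

x = -7*pi/2 differs from x = pi/2 by -2 full period(s), and the series is 2*pi-periodic.
v is continuous at x = pi/2 with value -2, so the series converges to -2 there.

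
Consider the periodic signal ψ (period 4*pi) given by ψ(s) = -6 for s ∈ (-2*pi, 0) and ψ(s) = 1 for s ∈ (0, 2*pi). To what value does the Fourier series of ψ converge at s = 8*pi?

s = 8*pi differs from s = 0 by 2 full period(s), and the series is 4*pi-periodic.
At s = 0 the one-sided limits are ψ(0^-) = -6 and ψ(0^+) = 1.
By Dirichlet's theorem the series converges to their average, [(-6) + (1)]/2 = -5/2.

-5/2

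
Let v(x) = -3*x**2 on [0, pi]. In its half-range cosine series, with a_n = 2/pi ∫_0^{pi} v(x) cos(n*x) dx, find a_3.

a_3 = 2/pi ∫_0^{pi} (-3*x**2) cos(3*x) dx.
Integrating by parts twice (tabular method), an antiderivative of (-3*x**2) cos(3*x) is -x**2*sin(3*x) - 2*x*cos(3*x)/3 + 2*sin(3*x)/9; evaluating from 0 to pi: ∫_{0}^{pi} (-3*x**2) cos(3*x) dx = (2*pi/3) - (0) = 2*pi/3.
Hence a_3 = (2/pi)·(2*pi/3) = 4/3.

4/3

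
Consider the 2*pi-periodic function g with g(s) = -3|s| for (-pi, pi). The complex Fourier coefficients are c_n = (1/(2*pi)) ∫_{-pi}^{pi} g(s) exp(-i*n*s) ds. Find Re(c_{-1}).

6/pi

Since g is real-valued, Re(c_{-1}) = (1/(2*pi)) ∫_{-pi}^{pi} g(s) cos(-s) ds = a_{1}/2.
g is even and cos(-s) is even, so the integrand is even: ∫_{-pi}^{pi} g(s) cos(-s) ds = 2∫_0^{pi} g(s) cos(-s) ds.
Integrating by parts (boundary term plus one more integral), an antiderivative of (-3*s) cos(-s) is -3*s*sin(s) - 3*cos(s); evaluating from 0 to pi: ∫_{0}^{pi} (-3*s) cos(-s) ds = (3) - (-3) = 6.
So ∫_{-pi}^{pi} g(s) cos(-s) ds = 12.
Hence Re(c_{-1}) = (1/(2*pi))·(12) = 6/pi.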